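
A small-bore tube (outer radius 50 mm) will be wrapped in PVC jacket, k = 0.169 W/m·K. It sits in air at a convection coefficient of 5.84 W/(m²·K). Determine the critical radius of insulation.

r_cr ≈ 28.9 mm

For a cylinder r_cr = k/h = 0.169/5.84
r_cr = 28.9 mm; since the bare radius (50 mm) is above r_cr, any added insulation will reduce heat loss.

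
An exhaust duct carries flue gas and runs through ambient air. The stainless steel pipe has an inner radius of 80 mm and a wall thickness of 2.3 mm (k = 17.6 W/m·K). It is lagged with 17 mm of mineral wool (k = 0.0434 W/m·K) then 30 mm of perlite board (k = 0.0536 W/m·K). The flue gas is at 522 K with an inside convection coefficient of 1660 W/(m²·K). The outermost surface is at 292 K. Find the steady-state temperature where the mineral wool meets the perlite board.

T ≈ 414 K

Radial resistances (cylindrical: R_cond = ln(r_o/r_i)/(2πkL), R_conv = 1/(h·2πrL)):
R_inner film = 1/(h_i·2πr₁L) = 1/(1660×2π×0.08×1) = 0.001198 K/W
R_stainless steel pipe wall = ln(82.3/80)/(2π×17.6×1) = 2.563×10^-4 K/W
R_mineral wool = ln(99.3/82.3)/(2π×0.0434×1) = 0.6886 K/W
R_perlite board = ln(129.3/99.3)/(2π×0.0536×1) = 0.7839 K/W
R_total = 1.474 K/W
Q = ΔT/R_total = 230/1.474
Q = 156 W/m
T_interface = T_inner − Q·ΣR(inner→interface) = 522 − 156×0.6901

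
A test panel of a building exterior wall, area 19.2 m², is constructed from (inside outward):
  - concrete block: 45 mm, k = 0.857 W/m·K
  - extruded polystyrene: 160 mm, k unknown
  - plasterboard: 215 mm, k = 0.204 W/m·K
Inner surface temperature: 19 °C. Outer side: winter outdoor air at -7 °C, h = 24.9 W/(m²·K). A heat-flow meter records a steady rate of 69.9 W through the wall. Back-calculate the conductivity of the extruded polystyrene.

Thermal resistances in series:
R_concrete block = L/(kA) = 0.045/(0.857×19.2) = 0.002735 K/W
R_plasterboard = L/(kA) = 0.215/(0.204×19.2) = 0.05489 K/W
R_outer film = 1/(h_o·A) = 1/(24.9×19.2) = 0.002092 K/W
Sum of known resistances R_other = 0.05972 K/W
Total R = ΔT/Q = 26/69.9 = 0.372 K/W
R_extruded polystyrene = R_total − R_other = 0.3122 K/W
k = L/(R·A) = 0.16/(0.3122×19.2)

k ≈ 0.0267 W/(m·K)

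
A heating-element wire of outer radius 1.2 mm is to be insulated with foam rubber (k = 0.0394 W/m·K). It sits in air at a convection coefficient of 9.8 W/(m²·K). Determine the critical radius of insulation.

r_cr ≈ 4.02 mm

For a cylinder r_cr = k/h = 0.0394/9.8
r_cr = 4.02 mm; since the bare radius (1.2 mm) is below r_cr, adding a thin layer of insulation will *increase* heat loss.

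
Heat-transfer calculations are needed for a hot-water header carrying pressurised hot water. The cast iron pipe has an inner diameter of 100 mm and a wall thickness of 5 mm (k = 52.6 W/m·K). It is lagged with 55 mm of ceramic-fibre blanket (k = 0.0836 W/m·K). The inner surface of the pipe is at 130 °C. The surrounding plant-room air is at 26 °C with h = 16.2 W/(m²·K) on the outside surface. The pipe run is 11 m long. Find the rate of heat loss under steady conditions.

Q ≈ 812 W

Cylindrical conduction, so R = ln(r₂/r₁)/(2πkL) per layer, in series:
R_cast iron pipe wall = ln(55/50)/(2π×52.6×11) = 2.622×10^-5 K/W
R_ceramic-fibre blanket = ln(110/55)/(2π×0.0836×11) = 0.12 K/W
R_outer film = 1/(h_o·2πr_oL) = 1/(16.2×2π×0.11×11) = 0.008119 K/W
R_total = 0.1281 K/W
Q = ΔT/R_total = 104/0.1281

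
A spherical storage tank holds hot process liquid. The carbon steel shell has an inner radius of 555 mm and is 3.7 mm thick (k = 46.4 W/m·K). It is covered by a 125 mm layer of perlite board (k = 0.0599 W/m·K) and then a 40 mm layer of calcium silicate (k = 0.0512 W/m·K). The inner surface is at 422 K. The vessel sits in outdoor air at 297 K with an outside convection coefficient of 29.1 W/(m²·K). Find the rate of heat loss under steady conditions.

Q ≈ 221 W

Each spherical layer contributes R = (1/r_i − 1/r_o)/(4πk):
R_carbon steel shell = (1/0.555 − 1/0.5587)/(4π×46.4) = 2.046×10^-5 K/W
R_perlite board = (1/0.5587 − 1/0.6837)/(4π×0.0599) = 0.4347 K/W
R_calcium silicate = (1/0.6837 − 1/0.7237)/(4π×0.0512) = 0.1256 K/W
R_outer film = 1/(h·4πr_o²) = 1/(29.1×4π×0.7237²) = 0.005221 K/W
R_total = 0.5656 K/W
Q = ΔT/R_total = 125/0.5656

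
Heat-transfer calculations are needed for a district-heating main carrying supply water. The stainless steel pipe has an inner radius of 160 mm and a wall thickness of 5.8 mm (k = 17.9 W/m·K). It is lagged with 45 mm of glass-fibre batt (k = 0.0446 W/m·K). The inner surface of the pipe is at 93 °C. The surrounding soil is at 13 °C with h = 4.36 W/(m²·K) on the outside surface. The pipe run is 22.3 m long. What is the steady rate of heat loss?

Q ≈ 1730 W

For a radial system each layer contributes R = ln(r_out/r_in)/(2πkL); films add R = 1/(hA).
R_stainless steel pipe wall = ln(165.8/160)/(2π×17.9×22.3) = 1.42×10^-5 K/W
R_glass-fibre batt = ln(210.8/165.8)/(2π×0.0446×22.3) = 0.03843 K/W
R_outer film = 1/(h_o·2πr_oL) = 1/(4.36×2π×0.2108×22.3) = 0.007765 K/W
R_total = 0.04621 K/W
Q = ΔT/R_total = 80/0.04621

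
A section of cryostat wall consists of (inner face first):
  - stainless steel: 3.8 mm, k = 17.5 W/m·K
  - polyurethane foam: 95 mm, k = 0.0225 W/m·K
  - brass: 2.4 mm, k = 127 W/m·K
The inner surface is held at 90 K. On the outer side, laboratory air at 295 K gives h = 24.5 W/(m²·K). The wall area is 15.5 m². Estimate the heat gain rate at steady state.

Q ≈ 745 W

Treating each layer as a thermal resistance in series:
R_stainless steel = L/(kA) = 0.0038/(17.5×15.5) = 1.401×10^-5 K/W
R_polyurethane foam = L/(kA) = 0.095/(0.0225×15.5) = 0.2724 K/W
R_brass = L/(kA) = 0.0024/(127×15.5) = 1.219×10^-6 K/W
R_outer film = 1/(h_o·A) = 1/(24.5×15.5) = 0.002633 K/W
R_total = 0.275 K/W
Q = ΔT / R_total = 205 / 0.275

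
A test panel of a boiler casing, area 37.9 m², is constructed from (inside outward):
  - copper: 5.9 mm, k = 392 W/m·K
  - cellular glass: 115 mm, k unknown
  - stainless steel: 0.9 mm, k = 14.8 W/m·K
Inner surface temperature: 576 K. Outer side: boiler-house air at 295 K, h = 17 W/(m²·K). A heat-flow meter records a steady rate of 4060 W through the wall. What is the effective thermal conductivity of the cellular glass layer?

k ≈ 0.0448 W/(m·K)

Thermal resistances in series:
R_copper = L/(kA) = 0.0059/(392×37.9) = 3.971×10^-7 K/W
R_stainless steel = L/(kA) = 0.0009/(14.8×37.9) = 1.605×10^-6 K/W
R_outer film = 1/(h_o·A) = 1/(17×37.9) = 0.001552 K/W
Sum of known resistances R_other = 0.001554 K/W
Total R = ΔT/Q = 281/4060 = 0.06921 K/W
R_cellular glass = R_total − R_other = 0.06766 K/W
k = L/(R·A) = 0.115/(0.06766×37.9)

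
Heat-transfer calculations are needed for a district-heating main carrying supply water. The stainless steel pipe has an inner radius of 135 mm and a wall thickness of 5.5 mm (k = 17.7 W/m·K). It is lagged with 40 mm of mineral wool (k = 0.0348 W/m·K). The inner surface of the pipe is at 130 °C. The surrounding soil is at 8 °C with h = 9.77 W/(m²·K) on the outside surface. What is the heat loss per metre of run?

q′ ≈ 98.7 W/m

Cylindrical conduction, so R = ln(r₂/r₁)/(2πkL) per layer, in series:
R_stainless steel pipe wall = ln(140.5/135)/(2π×17.7×1) = 3.591×10^-4 K/W
R_mineral wool = ln(180.5/140.5)/(2π×0.0348×1) = 1.146 K/W
R_outer film = 1/(h_o·2πr_oL) = 1/(9.77×2π×0.1805×1) = 0.09025 K/W
R_total = 1.236 K/W
Q = ΔT/R_total = 122/1.236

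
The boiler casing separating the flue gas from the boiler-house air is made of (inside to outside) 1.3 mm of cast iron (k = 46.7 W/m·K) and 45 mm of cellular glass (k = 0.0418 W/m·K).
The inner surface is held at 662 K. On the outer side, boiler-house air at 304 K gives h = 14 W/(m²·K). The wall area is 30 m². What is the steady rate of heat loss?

Using the resistance-network approach (series):
R_cast iron = L/(kA) = 0.0013/(46.7×30) = 9.279×10^-7 K/W
R_cellular glass = L/(kA) = 0.045/(0.0418×30) = 0.03589 K/W
R_outer film = 1/(h_o·A) = 1/(14×30) = 0.002381 K/W
R_total = 0.03827 K/W
Q = ΔT / R_total = 358 / 0.03827

Q ≈ 9360 W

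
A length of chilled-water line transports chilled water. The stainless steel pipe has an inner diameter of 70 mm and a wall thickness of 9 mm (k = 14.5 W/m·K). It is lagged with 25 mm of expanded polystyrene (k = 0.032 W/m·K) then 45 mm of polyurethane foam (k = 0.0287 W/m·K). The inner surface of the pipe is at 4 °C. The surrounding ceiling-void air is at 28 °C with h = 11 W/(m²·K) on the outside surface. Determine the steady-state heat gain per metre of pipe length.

q′ ≈ 4.66 W/m

Radial resistances (cylindrical: R_cond = ln(r_o/r_i)/(2πkL), R_conv = 1/(h·2πrL)):
R_stainless steel pipe wall = ln(44/35)/(2π×14.5×1) = 0.002512 K/W
R_expanded polystyrene = ln(69/44)/(2π×0.032×1) = 2.238 K/W
R_polyurethane foam = ln(114/69)/(2π×0.0287×1) = 2.784 K/W
R_outer film = 1/(h_o·2πr_oL) = 1/(11×2π×0.114×1) = 0.1269 K/W
R_total = 5.151 K/W
Q = ΔT/R_total = 24/5.151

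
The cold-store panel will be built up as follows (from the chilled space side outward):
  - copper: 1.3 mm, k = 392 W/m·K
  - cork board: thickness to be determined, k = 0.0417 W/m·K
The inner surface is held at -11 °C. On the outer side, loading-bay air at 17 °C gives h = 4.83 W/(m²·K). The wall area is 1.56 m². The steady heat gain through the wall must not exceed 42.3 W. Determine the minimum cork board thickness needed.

L ≈ 34.4 mm

Model the wall as resistances in series:
R_copper = L/(kA) = 0.0013/(392×1.56) = 2.126×10^-6 K/W
R_outer film = 1/(h_o·A) = 1/(4.83×1.56) = 0.1327 K/W
Sum of the known resistances R_other = 0.1327 K/W
Required total resistance R_tot = ΔT/Q_allow = 28/42.3 = 0.6619 K/W
R_cork board = R_tot − R_other = 0.5292 K/W
L = R·k·A = 0.5292×0.0417×1.56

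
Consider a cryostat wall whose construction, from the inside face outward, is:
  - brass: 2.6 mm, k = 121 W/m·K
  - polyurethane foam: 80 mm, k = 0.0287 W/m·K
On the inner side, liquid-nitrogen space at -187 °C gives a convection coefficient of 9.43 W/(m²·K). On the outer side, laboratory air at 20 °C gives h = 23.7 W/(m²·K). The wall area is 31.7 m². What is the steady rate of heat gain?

Thermal resistances in series:
R_inner film = 1/(h_i·A) = 1/(9.43×31.7) = 0.003345 K/W
R_brass = L/(kA) = 0.0026/(121×31.7) = 6.778×10^-7 K/W
R_polyurethane foam = L/(kA) = 0.08/(0.0287×31.7) = 0.08793 K/W
R_outer film = 1/(h_o·A) = 1/(23.7×31.7) = 0.001331 K/W
R_total = 0.09261 K/W
Q = ΔT / R_total = 207 / 0.09261

Q ≈ 2240 W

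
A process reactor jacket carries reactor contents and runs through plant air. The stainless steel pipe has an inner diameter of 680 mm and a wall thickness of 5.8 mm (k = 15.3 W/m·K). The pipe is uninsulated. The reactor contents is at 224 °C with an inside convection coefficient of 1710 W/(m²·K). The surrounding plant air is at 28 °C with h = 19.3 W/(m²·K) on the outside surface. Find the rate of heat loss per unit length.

q′ ≈ 8070 W/m

Cylindrical conduction, so R = ln(r₂/r₁)/(2πkL) per layer, in series:
R_inner film = 1/(h_i·2πr₁L) = 1/(1710×2π×0.34×1) = 2.737×10^-4 K/W
R_stainless steel pipe wall = ln(345.8/340)/(2π×15.3×1) = 1.76×10^-4 K/W
R_outer film = 1/(h_o·2πr_oL) = 1/(19.3×2π×0.3458×1) = 0.02385 K/W
R_total = 0.0243 K/W
Q = ΔT/R_total = 196/0.0243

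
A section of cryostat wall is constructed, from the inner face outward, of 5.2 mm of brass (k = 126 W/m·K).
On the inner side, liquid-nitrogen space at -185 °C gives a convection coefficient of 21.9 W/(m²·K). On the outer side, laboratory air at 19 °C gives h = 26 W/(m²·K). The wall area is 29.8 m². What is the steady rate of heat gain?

Model the wall as resistances in series:
R_inner film = 1/(h_i·A) = 1/(21.9×29.8) = 0.001532 K/W
R_brass = L/(kA) = 0.0052/(126×29.8) = 1.385×10^-6 K/W
R_outer film = 1/(h_o·A) = 1/(26×29.8) = 0.001291 K/W
R_total = 0.002824 K/W
Q = ΔT / R_total = 204 / 0.002824

Q ≈ 72200 W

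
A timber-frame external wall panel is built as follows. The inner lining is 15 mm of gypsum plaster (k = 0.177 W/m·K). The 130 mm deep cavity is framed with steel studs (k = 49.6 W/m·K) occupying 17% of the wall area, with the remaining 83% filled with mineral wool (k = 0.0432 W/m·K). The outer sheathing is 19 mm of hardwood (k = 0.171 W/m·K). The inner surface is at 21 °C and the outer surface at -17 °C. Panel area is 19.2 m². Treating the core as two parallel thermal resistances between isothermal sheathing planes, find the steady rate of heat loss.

Q ≈ 3450 W

Sheathing layers in series; stud and cavity paths in parallel between them.
R_inner = 0.015/(0.177×19.2) = 0.004414 K/W
R_stud  = 0.13/(49.6×0.17×19.2) = 8.03×10^-4 K/W
R_cav   = 0.13/(0.0432×0.83×19.2) = 0.1888 K/W
1/R_core = 1/R_stud + 1/R_cav → R_core = 7.996×10^-4 K/W
R_outer = 0.019/(0.171×19.2) = 0.005787 K/W
R_total = 0.011 K/W
Q = ΔT/R_total = 38/0.011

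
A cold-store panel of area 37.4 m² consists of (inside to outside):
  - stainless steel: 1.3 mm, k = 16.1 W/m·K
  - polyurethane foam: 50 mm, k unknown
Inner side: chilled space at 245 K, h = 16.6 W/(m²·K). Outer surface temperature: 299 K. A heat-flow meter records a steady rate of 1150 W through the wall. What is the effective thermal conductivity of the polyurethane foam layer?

k ≈ 0.0295 W/(m·K)

Model the wall as resistances in series:
R_inner film = 1/(h_i·A) = 1/(16.6×37.4) = 0.001611 K/W
R_stainless steel = L/(kA) = 0.0013/(16.1×37.4) = 2.159×10^-6 K/W
Sum of known resistances R_other = 0.001613 K/W
Total R = ΔT/Q = 54/1150 = 0.04696 K/W
R_polyurethane foam = R_total − R_other = 0.04534 K/W
k = L/(R·A) = 0.05/(0.04534×37.4)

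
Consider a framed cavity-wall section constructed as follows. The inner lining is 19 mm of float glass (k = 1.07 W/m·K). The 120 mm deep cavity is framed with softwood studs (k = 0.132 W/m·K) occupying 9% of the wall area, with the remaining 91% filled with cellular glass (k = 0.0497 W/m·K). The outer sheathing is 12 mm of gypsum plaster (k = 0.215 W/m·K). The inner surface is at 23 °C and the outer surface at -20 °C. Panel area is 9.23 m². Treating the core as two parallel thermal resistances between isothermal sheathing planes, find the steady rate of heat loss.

Sheathing layers in series; stud and cavity paths in parallel between them.
R_inner = 0.019/(1.07×9.23) = 0.001924 K/W
R_stud  = 0.12/(0.132×0.09×9.23) = 1.094 K/W
R_cav   = 0.12/(0.0497×0.91×9.23) = 0.2875 K/W
1/R_core = 1/R_stud + 1/R_cav → R_core = 0.2277 K/W
R_outer = 0.012/(0.215×9.23) = 0.006047 K/W
R_total = 0.2356 K/W
Q = ΔT/R_total = 43/0.2356

Q ≈ 182 W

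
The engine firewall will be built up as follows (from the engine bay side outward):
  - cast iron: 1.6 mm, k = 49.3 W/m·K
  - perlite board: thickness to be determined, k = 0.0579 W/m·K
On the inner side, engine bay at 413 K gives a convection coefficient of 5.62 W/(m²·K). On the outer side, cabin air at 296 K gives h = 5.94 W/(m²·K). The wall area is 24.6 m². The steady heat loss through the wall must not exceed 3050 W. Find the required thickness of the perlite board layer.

L ≈ 34.6 mm

Treating each layer as a thermal resistance in series:
R_inner film = 1/(h_i·A) = 1/(5.62×24.6) = 0.007233 K/W
R_cast iron = L/(kA) = 0.0016/(49.3×24.6) = 1.319×10^-6 K/W
R_outer film = 1/(h_o·A) = 1/(5.94×24.6) = 0.006844 K/W
Sum of the known resistances R_other = 0.01408 K/W
Required total resistance R_tot = ΔT/Q_allow = 117/3050 = 0.03836 K/W
R_perlite board = R_tot − R_other = 0.02428 K/W
L = R·k·A = 0.02428×0.0579×24.6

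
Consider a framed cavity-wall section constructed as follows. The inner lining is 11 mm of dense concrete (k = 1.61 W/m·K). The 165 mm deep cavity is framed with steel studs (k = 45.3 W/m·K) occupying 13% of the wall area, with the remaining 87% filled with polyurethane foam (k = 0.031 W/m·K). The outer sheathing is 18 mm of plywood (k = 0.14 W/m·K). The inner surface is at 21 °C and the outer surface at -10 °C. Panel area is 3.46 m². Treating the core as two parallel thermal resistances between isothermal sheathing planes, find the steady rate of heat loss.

Q ≈ 657 W

Sheathing layers in series; stud and cavity paths in parallel between them.
R_inner = 0.011/(1.61×3.46) = 0.001975 K/W
R_stud  = 0.165/(45.3×0.13×3.46) = 0.008098 K/W
R_cav   = 0.165/(0.031×0.87×3.46) = 1.768 K/W
1/R_core = 1/R_stud + 1/R_cav → R_core = 0.008061 K/W
R_outer = 0.018/(0.14×3.46) = 0.03716 K/W
R_total = 0.04719 K/W
Q = ΔT/R_total = 31/0.04719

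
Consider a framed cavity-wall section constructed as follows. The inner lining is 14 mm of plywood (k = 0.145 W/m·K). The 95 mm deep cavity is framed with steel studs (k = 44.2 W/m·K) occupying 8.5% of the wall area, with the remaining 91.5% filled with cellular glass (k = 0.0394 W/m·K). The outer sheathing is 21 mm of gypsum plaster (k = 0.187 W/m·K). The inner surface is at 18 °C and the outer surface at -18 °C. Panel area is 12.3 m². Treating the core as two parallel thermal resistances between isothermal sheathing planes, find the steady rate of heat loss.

Q ≈ 1890 W

Sheathing layers in series; stud and cavity paths in parallel between them.
R_inner = 0.014/(0.145×12.3) = 0.00785 K/W
R_stud  = 0.095/(44.2×0.085×12.3) = 0.002056 K/W
R_cav   = 0.095/(0.0394×0.915×12.3) = 0.2142 K/W
1/R_core = 1/R_stud + 1/R_cav → R_core = 0.002036 K/W
R_outer = 0.021/(0.187×12.3) = 0.00913 K/W
R_total = 0.01902 K/W
Q = ΔT/R_total = 36/0.01902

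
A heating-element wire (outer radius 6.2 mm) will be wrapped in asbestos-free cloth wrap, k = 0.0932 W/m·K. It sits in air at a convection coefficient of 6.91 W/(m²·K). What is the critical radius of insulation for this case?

r_cr ≈ 13.5 mm

For a cylinder r_cr = k/h = 0.0932/6.91
r_cr = 13.5 mm; since the bare radius (6.2 mm) is below r_cr, adding a thin layer of insulation will *increase* heat loss.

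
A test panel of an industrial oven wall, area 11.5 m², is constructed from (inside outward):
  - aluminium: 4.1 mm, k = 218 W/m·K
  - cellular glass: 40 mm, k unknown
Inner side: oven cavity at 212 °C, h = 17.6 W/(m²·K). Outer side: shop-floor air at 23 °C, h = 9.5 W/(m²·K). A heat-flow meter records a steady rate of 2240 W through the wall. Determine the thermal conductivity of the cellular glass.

k ≈ 0.0495 W/(m·K)

Series thermal resistances:
R_inner film = 1/(h_i·A) = 1/(17.6×11.5) = 0.004941 K/W
R_aluminium = L/(kA) = 0.0041/(218×11.5) = 1.635×10^-6 K/W
R_outer film = 1/(h_o·A) = 1/(9.5×11.5) = 0.009153 K/W
Sum of known resistances R_other = 0.0141 K/W
Total R = ΔT/Q = 189/2240 = 0.08438 K/W
R_cellular glass = R_total − R_other = 0.07028 K/W
k = L/(R·A) = 0.04/(0.07028×11.5)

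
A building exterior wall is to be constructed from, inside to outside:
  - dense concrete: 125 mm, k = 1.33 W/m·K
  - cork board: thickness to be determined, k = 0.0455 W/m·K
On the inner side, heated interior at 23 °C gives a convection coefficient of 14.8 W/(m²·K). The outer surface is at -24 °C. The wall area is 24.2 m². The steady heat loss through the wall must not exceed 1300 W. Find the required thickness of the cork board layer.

Using the resistance-network approach (series):
R_inner film = 1/(h_i·A) = 1/(14.8×24.2) = 0.002792 K/W
R_dense concrete = L/(kA) = 0.125/(1.33×24.2) = 0.003884 K/W
Sum of the known resistances R_other = 0.006676 K/W
Required total resistance R_tot = ΔT/Q_allow = 47/1300 = 0.03615 K/W
R_cork board = R_tot − R_other = 0.02948 K/W
L = R·k·A = 0.02948×0.0455×24.2

L ≈ 32.5 mm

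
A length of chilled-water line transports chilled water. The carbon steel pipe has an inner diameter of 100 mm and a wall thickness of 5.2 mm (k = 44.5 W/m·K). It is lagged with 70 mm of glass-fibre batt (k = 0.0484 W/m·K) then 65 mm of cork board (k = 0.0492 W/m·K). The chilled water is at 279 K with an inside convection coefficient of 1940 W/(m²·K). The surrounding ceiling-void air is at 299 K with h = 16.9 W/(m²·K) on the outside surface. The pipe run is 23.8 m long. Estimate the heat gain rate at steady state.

Q ≈ 116 W

For a radial system each layer contributes R = ln(r_out/r_in)/(2πkL); films add R = 1/(hA).
R_inner film = 1/(h_i·2πr₁L) = 1/(1940×2π×0.05×23.8) = 6.894×10^-5 K/W
R_carbon steel pipe wall = ln(55.2/50)/(2π×44.5×23.8) = 1.487×10^-5 K/W
R_glass-fibre batt = ln(125.2/55.2)/(2π×0.0484×23.8) = 0.1132 K/W
R_cork board = ln(190.2/125.2)/(2π×0.0492×23.8) = 0.05684 K/W
R_outer film = 1/(h_o·2πr_oL) = 1/(16.9×2π×0.1902×23.8) = 0.00208 K/W
R_total = 0.1722 K/W
Q = ΔT/R_total = 20/0.1722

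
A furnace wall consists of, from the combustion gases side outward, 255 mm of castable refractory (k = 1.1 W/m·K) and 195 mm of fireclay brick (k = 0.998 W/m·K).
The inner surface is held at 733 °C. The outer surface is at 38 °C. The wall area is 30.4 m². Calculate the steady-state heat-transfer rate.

Q ≈ 49500 W

Using the resistance-network approach (series):
R_castable refractory = L/(kA) = 0.255/(1.1×30.4) = 0.007626 K/W
R_fireclay brick = L/(kA) = 0.195/(0.998×30.4) = 0.006427 K/W
R_total = 0.01405 K/W
Q = ΔT / R_total = 695 / 0.01405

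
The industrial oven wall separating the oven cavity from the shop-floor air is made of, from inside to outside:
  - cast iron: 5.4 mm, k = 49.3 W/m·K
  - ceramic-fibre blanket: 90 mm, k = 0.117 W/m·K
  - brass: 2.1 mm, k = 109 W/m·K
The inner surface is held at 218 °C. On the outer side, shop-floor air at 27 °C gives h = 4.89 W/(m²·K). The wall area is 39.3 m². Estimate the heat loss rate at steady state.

Treating each layer as a thermal resistance in series:
R_cast iron = L/(kA) = 0.0054/(49.3×39.3) = 2.787×10^-6 K/W
R_ceramic-fibre blanket = L/(kA) = 0.09/(0.117×39.3) = 0.01957 K/W
R_brass = L/(kA) = 0.0021/(109×39.3) = 4.902×10^-7 K/W
R_outer film = 1/(h_o·A) = 1/(4.89×39.3) = 0.005204 K/W
R_total = 0.02478 K/W
Q = ΔT / R_total = 191 / 0.02478

Q ≈ 7710 W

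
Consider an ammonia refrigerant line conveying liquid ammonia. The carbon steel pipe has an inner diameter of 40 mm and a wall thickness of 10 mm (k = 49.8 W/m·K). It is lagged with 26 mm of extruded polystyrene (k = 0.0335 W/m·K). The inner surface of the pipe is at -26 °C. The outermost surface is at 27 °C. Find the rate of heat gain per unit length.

q′ ≈ 17.9 W/m

Per-layer cylindrical resistances, series-summed:
R_carbon steel pipe wall = ln(30/20)/(2π×49.8×1) = 0.001296 K/W
R_extruded polystyrene = ln(56/30)/(2π×0.0335×1) = 2.965 K/W
R_total = 2.967 K/W
Q = ΔT/R_total = 53/2.967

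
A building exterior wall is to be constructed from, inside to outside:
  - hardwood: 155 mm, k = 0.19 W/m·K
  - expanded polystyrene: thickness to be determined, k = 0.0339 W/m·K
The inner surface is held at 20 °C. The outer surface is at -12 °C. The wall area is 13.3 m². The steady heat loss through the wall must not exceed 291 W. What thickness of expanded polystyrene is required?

Thermal resistances in series:
R_hardwood = L/(kA) = 0.155/(0.19×13.3) = 0.06134 K/W
Sum of the known resistances R_other = 0.06134 K/W
Required total resistance R_tot = ΔT/Q_allow = 32/291 = 0.11 K/W
R_expanded polystyrene = R_tot − R_other = 0.04863 K/W
L = R·k·A = 0.04863×0.0339×13.3

L ≈ 21.9 mm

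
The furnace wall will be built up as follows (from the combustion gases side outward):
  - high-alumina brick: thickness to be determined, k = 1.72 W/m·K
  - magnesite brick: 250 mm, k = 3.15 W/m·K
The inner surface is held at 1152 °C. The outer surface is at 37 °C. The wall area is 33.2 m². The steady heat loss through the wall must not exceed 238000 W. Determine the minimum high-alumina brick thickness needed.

Using the resistance-network approach (series):
R_magnesite brick = L/(kA) = 0.25/(3.15×33.2) = 0.002391 K/W
Sum of the known resistances R_other = 0.002391 K/W
Required total resistance R_tot = ΔT/Q_allow = 1115/238000 = 0.004685 K/W
R_high-alumina brick = R_tot − R_other = 0.002294 K/W
L = R·k·A = 0.002294×1.72×33.2

L ≈ 131 mm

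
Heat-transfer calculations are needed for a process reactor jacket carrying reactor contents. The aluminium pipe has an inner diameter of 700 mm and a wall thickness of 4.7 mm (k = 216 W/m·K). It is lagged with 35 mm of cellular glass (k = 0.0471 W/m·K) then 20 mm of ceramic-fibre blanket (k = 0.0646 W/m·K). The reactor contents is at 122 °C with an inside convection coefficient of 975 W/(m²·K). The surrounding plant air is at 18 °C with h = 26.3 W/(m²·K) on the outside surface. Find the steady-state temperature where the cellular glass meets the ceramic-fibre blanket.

Radial resistances (cylindrical: R_cond = ln(r_o/r_i)/(2πkL), R_conv = 1/(h·2πrL)):
R_inner film = 1/(h_i·2πr₁L) = 1/(975×2π×0.35×1) = 4.664×10^-4 K/W
R_aluminium pipe wall = ln(354.7/350)/(2π×216×1) = 9.829×10^-6 K/W
R_cellular glass = ln(389.7/354.7)/(2π×0.0471×1) = 0.318 K/W
R_ceramic-fibre blanket = ln(409.7/389.7)/(2π×0.0646×1) = 0.1233 K/W
R_outer film = 1/(h_o·2πr_oL) = 1/(26.3×2π×0.4097×1) = 0.01477 K/W
R_total = 0.4565 K/W
Q = ΔT/R_total = 104/0.4565
Q = 228 W/m
T_interface = T_inner − Q·ΣR(inner→interface) = 122 − 228×0.3185

T ≈ 49.5 °C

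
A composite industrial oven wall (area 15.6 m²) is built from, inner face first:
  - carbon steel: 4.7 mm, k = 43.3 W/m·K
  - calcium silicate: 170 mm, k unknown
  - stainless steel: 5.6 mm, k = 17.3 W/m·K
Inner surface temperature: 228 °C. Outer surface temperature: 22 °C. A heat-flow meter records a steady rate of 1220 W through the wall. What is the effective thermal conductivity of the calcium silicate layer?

k ≈ 0.0645 W/(m·K)

Thermal resistances in series:
R_carbon steel = L/(kA) = 0.0047/(43.3×15.6) = 6.958×10^-6 K/W
R_stainless steel = L/(kA) = 0.0056/(17.3×15.6) = 2.075×10^-5 K/W
Sum of known resistances R_other = 2.771×10^-5 K/W
Total R = ΔT/Q = 206/1220 = 0.1689 K/W
R_calcium silicate = R_total − R_other = 0.1688 K/W
k = L/(R·A) = 0.17/(0.1688×15.6)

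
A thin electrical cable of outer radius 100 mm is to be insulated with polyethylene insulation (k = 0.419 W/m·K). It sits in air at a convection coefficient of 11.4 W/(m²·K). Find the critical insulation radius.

For a cylinder r_cr = k/h = 0.419/11.4
r_cr = 36.8 mm; since the bare radius (100 mm) is above r_cr, any added insulation will reduce heat loss.

r_cr ≈ 36.8 mm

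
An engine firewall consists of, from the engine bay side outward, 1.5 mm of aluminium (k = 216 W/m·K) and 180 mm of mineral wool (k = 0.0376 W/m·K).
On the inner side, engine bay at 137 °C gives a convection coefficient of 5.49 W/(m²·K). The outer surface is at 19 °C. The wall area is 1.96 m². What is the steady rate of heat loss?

Series thermal resistances:
R_inner film = 1/(h_i·A) = 1/(5.49×1.96) = 0.09293 K/W
R_aluminium = L/(kA) = 0.0015/(216×1.96) = 3.543×10^-6 K/W
R_mineral wool = L/(kA) = 0.18/(0.0376×1.96) = 2.442 K/W
R_total = 2.535 K/W
Q = ΔT / R_total = 118 / 2.535

Q ≈ 46.5 W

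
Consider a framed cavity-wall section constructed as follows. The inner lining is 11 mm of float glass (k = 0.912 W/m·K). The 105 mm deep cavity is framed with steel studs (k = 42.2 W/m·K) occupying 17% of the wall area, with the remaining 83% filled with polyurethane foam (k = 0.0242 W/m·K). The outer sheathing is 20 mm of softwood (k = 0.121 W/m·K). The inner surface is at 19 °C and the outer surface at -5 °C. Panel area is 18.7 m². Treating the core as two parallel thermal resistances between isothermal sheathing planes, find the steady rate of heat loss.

Q ≈ 2340 W

Sheathing layers in series; stud and cavity paths in parallel between them.
R_inner = 0.011/(0.912×18.7) = 6.45×10^-4 K/W
R_stud  = 0.105/(42.2×0.17×18.7) = 7.827×10^-4 K/W
R_cav   = 0.105/(0.0242×0.83×18.7) = 0.2795 K/W
1/R_core = 1/R_stud + 1/R_cav → R_core = 7.805×10^-4 K/W
R_outer = 0.02/(0.121×18.7) = 0.008839 K/W
R_total = 0.01026 K/W
Q = ΔT/R_total = 24/0.01026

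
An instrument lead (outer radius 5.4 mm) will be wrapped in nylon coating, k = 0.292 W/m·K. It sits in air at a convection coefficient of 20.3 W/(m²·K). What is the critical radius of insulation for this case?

r_cr ≈ 14.4 mm

For a cylinder r_cr = k/h = 0.292/20.3
r_cr = 14.4 mm; since the bare radius (5.4 mm) is below r_cr, adding a thin layer of insulation will *increase* heat loss.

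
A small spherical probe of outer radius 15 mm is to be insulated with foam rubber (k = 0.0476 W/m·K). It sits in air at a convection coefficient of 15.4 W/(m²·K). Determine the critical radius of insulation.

r_cr ≈ 6.18 mm

For a sphere r_cr = 2k/h = 2×0.0476/15.4
r_cr = 6.18 mm; since the bare radius (15 mm) is above r_cr, any added insulation will reduce heat loss.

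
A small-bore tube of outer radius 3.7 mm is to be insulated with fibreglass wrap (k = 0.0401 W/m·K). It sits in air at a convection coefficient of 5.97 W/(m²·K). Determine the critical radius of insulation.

r_cr ≈ 6.72 mm

For a cylinder r_cr = k/h = 0.0401/5.97
r_cr = 6.72 mm; since the bare radius (3.7 mm) is below r_cr, adding a thin layer of insulation will *increase* heat loss.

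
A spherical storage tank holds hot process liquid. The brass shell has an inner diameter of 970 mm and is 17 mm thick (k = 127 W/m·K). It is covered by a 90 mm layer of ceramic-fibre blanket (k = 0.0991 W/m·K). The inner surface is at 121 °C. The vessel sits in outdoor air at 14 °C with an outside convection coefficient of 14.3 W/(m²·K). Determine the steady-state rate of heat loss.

Q ≈ 413 W

Radial (spherical) resistances in series:
R_brass shell = (1/0.485 − 1/0.502)/(4π×127) = 4.375×10^-5 K/W
R_ceramic-fibre blanket = (1/0.502 − 1/0.592)/(4π×0.0991) = 0.2432 K/W
R_outer film = 1/(h·4πr_o²) = 1/(14.3×4π×0.592²) = 0.01588 K/W
R_total = 0.2591 K/W
Q = ΔT/R_total = 107/0.2591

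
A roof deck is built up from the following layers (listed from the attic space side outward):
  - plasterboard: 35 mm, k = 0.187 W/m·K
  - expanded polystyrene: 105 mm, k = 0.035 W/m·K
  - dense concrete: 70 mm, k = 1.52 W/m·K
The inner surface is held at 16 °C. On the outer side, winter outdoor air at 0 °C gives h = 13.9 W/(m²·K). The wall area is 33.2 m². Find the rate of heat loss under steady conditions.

Using the resistance-network approach (series):
R_plasterboard = L/(kA) = 0.035/(0.187×33.2) = 0.005638 K/W
R_expanded polystyrene = L/(kA) = 0.105/(0.035×33.2) = 0.09036 K/W
R_dense concrete = L/(kA) = 0.07/(1.52×33.2) = 0.001387 K/W
R_outer film = 1/(h_o·A) = 1/(13.9×33.2) = 0.002167 K/W
R_total = 0.09955 K/W
Q = ΔT / R_total = 16 / 0.09955

Q ≈ 161 W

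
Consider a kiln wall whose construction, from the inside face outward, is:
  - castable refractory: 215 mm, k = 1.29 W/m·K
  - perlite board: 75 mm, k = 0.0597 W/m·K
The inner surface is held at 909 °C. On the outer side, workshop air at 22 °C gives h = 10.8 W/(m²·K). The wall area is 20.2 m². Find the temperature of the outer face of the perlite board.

Model the wall as resistances in series:
R_castable refractory = L/(kA) = 0.215/(1.29×20.2) = 0.008251 K/W
R_perlite board = L/(kA) = 0.075/(0.0597×20.2) = 0.06219 K/W
R_outer film = 1/(h_o·A) = 1/(10.8×20.2) = 0.004584 K/W
R_total = 0.07503 K/W;  Q = ΔT/R_total = 887/0.07503 = 11820 W
T_interface = T_inner − Q·ΣR(inner→interface) = 909 − 11800×0.07044

T ≈ 76.2 °C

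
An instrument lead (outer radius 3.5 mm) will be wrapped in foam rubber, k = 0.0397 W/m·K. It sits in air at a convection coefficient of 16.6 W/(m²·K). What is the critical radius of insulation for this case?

For a cylinder r_cr = k/h = 0.0397/16.6
r_cr = 2.39 mm; since the bare radius (3.5 mm) is above r_cr, any added insulation will reduce heat loss.

r_cr ≈ 2.39 mm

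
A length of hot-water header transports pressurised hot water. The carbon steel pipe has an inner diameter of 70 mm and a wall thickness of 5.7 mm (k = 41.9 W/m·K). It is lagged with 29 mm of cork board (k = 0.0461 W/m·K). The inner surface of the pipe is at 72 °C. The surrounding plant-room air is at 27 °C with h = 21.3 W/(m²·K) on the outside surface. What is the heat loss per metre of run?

Per-layer cylindrical resistances, series-summed:
R_carbon steel pipe wall = ln(40.7/35)/(2π×41.9×1) = 5.731×10^-4 K/W
R_cork board = ln(69.7/40.7)/(2π×0.0461×1) = 1.857 K/W
R_outer film = 1/(h_o·2πr_oL) = 1/(21.3×2π×0.0697×1) = 0.1072 K/W
R_total = 1.965 K/W
Q = ΔT/R_total = 45/1.965

q′ ≈ 22.9 W/m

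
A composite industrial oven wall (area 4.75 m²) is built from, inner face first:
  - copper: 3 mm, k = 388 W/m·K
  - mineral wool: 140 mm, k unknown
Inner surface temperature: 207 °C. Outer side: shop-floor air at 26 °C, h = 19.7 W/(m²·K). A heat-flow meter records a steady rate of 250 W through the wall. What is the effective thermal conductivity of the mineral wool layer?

k ≈ 0.0413 W/(m·K)

Treating each layer as a thermal resistance in series:
R_copper = L/(kA) = 0.003/(388×4.75) = 1.628×10^-6 K/W
R_outer film = 1/(h_o·A) = 1/(19.7×4.75) = 0.01069 K/W
Sum of known resistances R_other = 0.01069 K/W
Total R = ΔT/Q = 181/250 = 0.724 K/W
R_mineral wool = R_total − R_other = 0.7133 K/W
k = L/(R·A) = 0.14/(0.7133×4.75)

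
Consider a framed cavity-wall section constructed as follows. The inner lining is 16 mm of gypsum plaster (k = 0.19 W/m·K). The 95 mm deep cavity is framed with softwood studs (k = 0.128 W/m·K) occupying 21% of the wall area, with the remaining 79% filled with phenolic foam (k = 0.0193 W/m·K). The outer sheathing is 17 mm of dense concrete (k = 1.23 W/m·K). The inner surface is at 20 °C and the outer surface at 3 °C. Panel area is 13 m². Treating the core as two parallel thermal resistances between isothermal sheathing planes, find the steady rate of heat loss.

Q ≈ 93.9 W

Sheathing layers in series; stud and cavity paths in parallel between them.
R_inner = 0.016/(0.19×13) = 0.006478 K/W
R_stud  = 0.095/(0.128×0.21×13) = 0.2719 K/W
R_cav   = 0.095/(0.0193×0.79×13) = 0.4793 K/W
1/R_core = 1/R_stud + 1/R_cav → R_core = 0.1735 K/W
R_outer = 0.017/(1.23×13) = 0.001063 K/W
R_total = 0.181 K/W
Q = ΔT/R_total = 17/0.181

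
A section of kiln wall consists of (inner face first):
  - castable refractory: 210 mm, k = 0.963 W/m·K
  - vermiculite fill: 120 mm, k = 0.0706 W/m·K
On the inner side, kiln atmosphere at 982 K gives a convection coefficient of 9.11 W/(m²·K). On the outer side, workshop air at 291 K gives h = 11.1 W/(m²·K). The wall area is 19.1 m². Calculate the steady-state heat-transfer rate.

Using the resistance-network approach (series):
R_inner film = 1/(h_i·A) = 1/(9.11×19.1) = 0.005747 K/W
R_castable refractory = L/(kA) = 0.21/(0.963×19.1) = 0.01142 K/W
R_vermiculite fill = L/(kA) = 0.12/(0.0706×19.1) = 0.08899 K/W
R_outer film = 1/(h_o·A) = 1/(11.1×19.1) = 0.004717 K/W
R_total = 0.1109 K/W
Q = ΔT / R_total = 691 / 0.1109

Q ≈ 6230 W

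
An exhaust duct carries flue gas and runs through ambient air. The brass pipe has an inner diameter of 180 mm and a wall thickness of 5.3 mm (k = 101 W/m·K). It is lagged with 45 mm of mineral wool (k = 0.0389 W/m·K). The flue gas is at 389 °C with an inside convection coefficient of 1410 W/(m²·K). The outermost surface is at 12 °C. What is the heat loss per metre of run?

q′ ≈ 238 W/m

For a radial system each layer contributes R = ln(r_out/r_in)/(2πkL); films add R = 1/(hA).
R_inner film = 1/(h_i·2πr₁L) = 1/(1410×2π×0.09×1) = 0.001254 K/W
R_brass pipe wall = ln(95.3/90)/(2π×101×1) = 9.017×10^-5 K/W
R_mineral wool = ln(140.3/95.3)/(2π×0.0389×1) = 1.582 K/W
R_total = 1.584 K/W
Q = ΔT/R_total = 377/1.584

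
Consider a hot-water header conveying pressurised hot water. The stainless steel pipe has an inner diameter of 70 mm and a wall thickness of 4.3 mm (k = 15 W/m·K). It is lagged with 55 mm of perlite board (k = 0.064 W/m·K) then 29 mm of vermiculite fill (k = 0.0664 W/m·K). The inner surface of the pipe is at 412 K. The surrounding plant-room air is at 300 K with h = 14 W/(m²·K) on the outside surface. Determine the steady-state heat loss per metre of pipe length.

q′ ≈ 38.5 W/m

Treating each annulus and film as a series resistance:
R_stainless steel pipe wall = ln(39.3/35)/(2π×15×1) = 0.001229 K/W
R_perlite board = ln(94.3/39.3)/(2π×0.064×1) = 2.177 K/W
R_vermiculite fill = ln(123.3/94.3)/(2π×0.0664×1) = 0.6427 K/W
R_outer film = 1/(h_o·2πr_oL) = 1/(14×2π×0.1233×1) = 0.0922 K/W
R_total = 2.913 K/W
Q = ΔT/R_total = 112/2.913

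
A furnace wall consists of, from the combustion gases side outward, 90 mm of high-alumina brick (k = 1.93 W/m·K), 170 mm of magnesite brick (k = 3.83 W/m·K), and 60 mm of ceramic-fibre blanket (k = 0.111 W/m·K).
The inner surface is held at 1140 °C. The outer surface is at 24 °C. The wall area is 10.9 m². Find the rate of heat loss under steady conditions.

Treating each layer as a thermal resistance in series:
R_high-alumina brick = L/(kA) = 0.09/(1.93×10.9) = 0.004278 K/W
R_magnesite brick = L/(kA) = 0.17/(3.83×10.9) = 0.004072 K/W
R_ceramic-fibre blanket = L/(kA) = 0.06/(0.111×10.9) = 0.04959 K/W
R_total = 0.05794 K/W
Q = ΔT / R_total = 1116 / 0.05794

Q ≈ 19300 W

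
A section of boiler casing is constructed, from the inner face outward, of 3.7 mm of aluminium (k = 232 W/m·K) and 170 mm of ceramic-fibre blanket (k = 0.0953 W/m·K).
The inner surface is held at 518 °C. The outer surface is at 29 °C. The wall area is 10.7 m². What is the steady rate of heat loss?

Using the resistance-network approach (series):
R_aluminium = L/(kA) = 0.0037/(232×10.7) = 1.49×10^-6 K/W
R_ceramic-fibre blanket = L/(kA) = 0.17/(0.0953×10.7) = 0.1667 K/W
R_total = 0.1667 K/W
Q = ΔT / R_total = 489 / 0.1667

Q ≈ 2930 W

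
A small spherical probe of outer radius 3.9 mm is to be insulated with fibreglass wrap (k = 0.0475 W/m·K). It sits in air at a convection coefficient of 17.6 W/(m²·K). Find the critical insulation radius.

r_cr ≈ 5.4 mm

For a sphere r_cr = 2k/h = 2×0.0475/17.6
r_cr = 5.4 mm; since the bare radius (3.9 mm) is below r_cr, adding a thin layer of insulation will *increase* heat loss.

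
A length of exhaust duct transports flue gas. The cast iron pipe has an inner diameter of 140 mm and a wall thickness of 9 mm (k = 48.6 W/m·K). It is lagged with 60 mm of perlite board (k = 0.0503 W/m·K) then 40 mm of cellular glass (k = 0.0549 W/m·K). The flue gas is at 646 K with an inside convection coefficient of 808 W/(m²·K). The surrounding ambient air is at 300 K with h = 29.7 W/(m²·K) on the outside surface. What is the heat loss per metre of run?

Per-layer cylindrical resistances, series-summed:
R_inner film = 1/(h_i·2πr₁L) = 1/(808×2π×0.07×1) = 0.002814 K/W
R_cast iron pipe wall = ln(79/70)/(2π×48.6×1) = 3.961×10^-4 K/W
R_perlite board = ln(139/79)/(2π×0.0503×1) = 1.788 K/W
R_cellular glass = ln(179/139)/(2π×0.0549×1) = 0.7332 K/W
R_outer film = 1/(h_o·2πr_oL) = 1/(29.7×2π×0.179×1) = 0.02994 K/W
R_total = 2.554 K/W
Q = ΔT/R_total = 346/2.554

q′ ≈ 135 W/m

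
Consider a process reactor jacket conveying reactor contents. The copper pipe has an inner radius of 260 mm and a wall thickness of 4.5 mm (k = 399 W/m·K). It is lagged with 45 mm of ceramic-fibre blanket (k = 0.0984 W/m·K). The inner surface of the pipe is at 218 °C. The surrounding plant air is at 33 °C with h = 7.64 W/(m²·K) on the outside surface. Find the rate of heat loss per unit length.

q′ ≈ 576 W/m

Treating each annulus and film as a series resistance:
R_copper pipe wall = ln(264.5/260)/(2π×399×1) = 6.845×10^-6 K/W
R_ceramic-fibre blanket = ln(309.5/264.5)/(2π×0.0984×1) = 0.2541 K/W
R_outer film = 1/(h_o·2πr_oL) = 1/(7.64×2π×0.3095×1) = 0.06731 K/W
R_total = 0.3214 K/W
Q = ΔT/R_total = 185/0.3214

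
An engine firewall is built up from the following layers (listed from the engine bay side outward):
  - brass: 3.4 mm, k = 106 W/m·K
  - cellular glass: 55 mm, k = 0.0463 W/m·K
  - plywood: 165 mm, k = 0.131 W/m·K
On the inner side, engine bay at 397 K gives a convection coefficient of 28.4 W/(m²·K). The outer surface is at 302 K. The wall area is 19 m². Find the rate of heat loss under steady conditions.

Treating each layer as a thermal resistance in series:
R_inner film = 1/(h_i·A) = 1/(28.4×19) = 0.001853 K/W
R_brass = L/(kA) = 0.0034/(106×19) = 1.688×10^-6 K/W
R_cellular glass = L/(kA) = 0.055/(0.0463×19) = 0.06252 K/W
R_plywood = L/(kA) = 0.165/(0.131×19) = 0.06629 K/W
R_total = 0.1307 K/W
Q = ΔT / R_total = 95 / 0.1307

Q ≈ 727 W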